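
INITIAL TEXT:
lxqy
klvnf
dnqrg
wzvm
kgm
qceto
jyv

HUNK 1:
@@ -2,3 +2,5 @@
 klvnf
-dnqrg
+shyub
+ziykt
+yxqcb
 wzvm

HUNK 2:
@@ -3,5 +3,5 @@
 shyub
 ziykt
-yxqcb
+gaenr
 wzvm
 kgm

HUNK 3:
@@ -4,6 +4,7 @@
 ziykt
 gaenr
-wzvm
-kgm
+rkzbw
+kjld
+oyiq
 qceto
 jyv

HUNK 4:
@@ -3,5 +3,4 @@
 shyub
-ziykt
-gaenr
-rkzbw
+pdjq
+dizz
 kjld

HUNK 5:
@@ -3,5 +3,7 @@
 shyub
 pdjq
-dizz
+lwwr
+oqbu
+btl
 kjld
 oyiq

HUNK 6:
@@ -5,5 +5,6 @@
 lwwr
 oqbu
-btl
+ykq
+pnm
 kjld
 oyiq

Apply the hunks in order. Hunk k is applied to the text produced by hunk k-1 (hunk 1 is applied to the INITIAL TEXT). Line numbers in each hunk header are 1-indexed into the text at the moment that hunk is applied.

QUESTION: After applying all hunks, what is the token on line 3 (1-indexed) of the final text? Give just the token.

Hunk 1: at line 2 remove [dnqrg] add [shyub,ziykt,yxqcb] -> 9 lines: lxqy klvnf shyub ziykt yxqcb wzvm kgm qceto jyv
Hunk 2: at line 3 remove [yxqcb] add [gaenr] -> 9 lines: lxqy klvnf shyub ziykt gaenr wzvm kgm qceto jyv
Hunk 3: at line 4 remove [wzvm,kgm] add [rkzbw,kjld,oyiq] -> 10 lines: lxqy klvnf shyub ziykt gaenr rkzbw kjld oyiq qceto jyv
Hunk 4: at line 3 remove [ziykt,gaenr,rkzbw] add [pdjq,dizz] -> 9 lines: lxqy klvnf shyub pdjq dizz kjld oyiq qceto jyv
Hunk 5: at line 3 remove [dizz] add [lwwr,oqbu,btl] -> 11 lines: lxqy klvnf shyub pdjq lwwr oqbu btl kjld oyiq qceto jyv
Hunk 6: at line 5 remove [btl] add [ykq,pnm] -> 12 lines: lxqy klvnf shyub pdjq lwwr oqbu ykq pnm kjld oyiq qceto jyv
Final line 3: shyub

Answer: shyub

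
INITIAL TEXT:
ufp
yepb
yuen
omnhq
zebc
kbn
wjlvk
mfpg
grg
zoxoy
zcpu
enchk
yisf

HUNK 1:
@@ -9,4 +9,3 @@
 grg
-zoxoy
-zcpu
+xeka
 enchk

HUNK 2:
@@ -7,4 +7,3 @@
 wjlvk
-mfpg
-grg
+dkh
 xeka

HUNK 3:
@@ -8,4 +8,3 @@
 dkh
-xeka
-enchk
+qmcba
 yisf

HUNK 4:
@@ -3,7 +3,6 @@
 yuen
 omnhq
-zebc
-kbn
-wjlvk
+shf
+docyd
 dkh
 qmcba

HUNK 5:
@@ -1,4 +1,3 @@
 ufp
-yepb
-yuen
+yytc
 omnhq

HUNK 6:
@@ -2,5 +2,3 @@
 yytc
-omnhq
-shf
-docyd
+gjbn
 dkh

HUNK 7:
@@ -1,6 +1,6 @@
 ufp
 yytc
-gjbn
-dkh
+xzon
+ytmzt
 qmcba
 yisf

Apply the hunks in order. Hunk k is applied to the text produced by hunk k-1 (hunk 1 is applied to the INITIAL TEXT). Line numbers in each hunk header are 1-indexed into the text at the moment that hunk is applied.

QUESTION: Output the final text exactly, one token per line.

Answer: ufp
yytc
xzon
ytmzt
qmcba
yisf

Derivation:
Hunk 1: at line 9 remove [zoxoy,zcpu] add [xeka] -> 12 lines: ufp yepb yuen omnhq zebc kbn wjlvk mfpg grg xeka enchk yisf
Hunk 2: at line 7 remove [mfpg,grg] add [dkh] -> 11 lines: ufp yepb yuen omnhq zebc kbn wjlvk dkh xeka enchk yisf
Hunk 3: at line 8 remove [xeka,enchk] add [qmcba] -> 10 lines: ufp yepb yuen omnhq zebc kbn wjlvk dkh qmcba yisf
Hunk 4: at line 3 remove [zebc,kbn,wjlvk] add [shf,docyd] -> 9 lines: ufp yepb yuen omnhq shf docyd dkh qmcba yisf
Hunk 5: at line 1 remove [yepb,yuen] add [yytc] -> 8 lines: ufp yytc omnhq shf docyd dkh qmcba yisf
Hunk 6: at line 2 remove [omnhq,shf,docyd] add [gjbn] -> 6 lines: ufp yytc gjbn dkh qmcba yisf
Hunk 7: at line 1 remove [gjbn,dkh] add [xzon,ytmzt] -> 6 lines: ufp yytc xzon ytmzt qmcba yisf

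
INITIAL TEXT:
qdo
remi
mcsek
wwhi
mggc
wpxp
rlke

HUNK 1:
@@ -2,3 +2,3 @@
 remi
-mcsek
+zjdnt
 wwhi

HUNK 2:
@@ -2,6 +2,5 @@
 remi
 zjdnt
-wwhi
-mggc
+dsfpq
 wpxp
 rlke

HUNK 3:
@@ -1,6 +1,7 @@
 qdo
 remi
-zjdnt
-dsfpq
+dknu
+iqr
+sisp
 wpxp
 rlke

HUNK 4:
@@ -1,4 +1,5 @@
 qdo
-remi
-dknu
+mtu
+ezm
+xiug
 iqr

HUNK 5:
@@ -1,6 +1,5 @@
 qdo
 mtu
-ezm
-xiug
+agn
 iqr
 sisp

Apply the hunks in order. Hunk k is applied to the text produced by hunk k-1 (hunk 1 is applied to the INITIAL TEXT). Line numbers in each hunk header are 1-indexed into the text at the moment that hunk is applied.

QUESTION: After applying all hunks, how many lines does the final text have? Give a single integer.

Hunk 1: at line 2 remove [mcsek] add [zjdnt] -> 7 lines: qdo remi zjdnt wwhi mggc wpxp rlke
Hunk 2: at line 2 remove [wwhi,mggc] add [dsfpq] -> 6 lines: qdo remi zjdnt dsfpq wpxp rlke
Hunk 3: at line 1 remove [zjdnt,dsfpq] add [dknu,iqr,sisp] -> 7 lines: qdo remi dknu iqr sisp wpxp rlke
Hunk 4: at line 1 remove [remi,dknu] add [mtu,ezm,xiug] -> 8 lines: qdo mtu ezm xiug iqr sisp wpxp rlke
Hunk 5: at line 1 remove [ezm,xiug] add [agn] -> 7 lines: qdo mtu agn iqr sisp wpxp rlke
Final line count: 7

Answer: 7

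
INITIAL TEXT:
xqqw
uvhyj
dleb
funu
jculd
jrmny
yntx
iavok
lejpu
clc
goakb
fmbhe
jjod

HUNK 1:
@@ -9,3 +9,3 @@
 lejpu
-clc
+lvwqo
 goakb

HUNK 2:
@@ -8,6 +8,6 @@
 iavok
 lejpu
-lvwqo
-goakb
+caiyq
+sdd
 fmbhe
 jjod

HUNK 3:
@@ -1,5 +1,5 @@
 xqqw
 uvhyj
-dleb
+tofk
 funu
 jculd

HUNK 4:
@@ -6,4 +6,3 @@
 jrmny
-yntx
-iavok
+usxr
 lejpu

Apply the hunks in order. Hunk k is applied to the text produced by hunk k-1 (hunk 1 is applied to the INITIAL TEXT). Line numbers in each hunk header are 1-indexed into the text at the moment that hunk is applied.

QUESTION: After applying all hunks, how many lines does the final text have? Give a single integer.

Hunk 1: at line 9 remove [clc] add [lvwqo] -> 13 lines: xqqw uvhyj dleb funu jculd jrmny yntx iavok lejpu lvwqo goakb fmbhe jjod
Hunk 2: at line 8 remove [lvwqo,goakb] add [caiyq,sdd] -> 13 lines: xqqw uvhyj dleb funu jculd jrmny yntx iavok lejpu caiyq sdd fmbhe jjod
Hunk 3: at line 1 remove [dleb] add [tofk] -> 13 lines: xqqw uvhyj tofk funu jculd jrmny yntx iavok lejpu caiyq sdd fmbhe jjod
Hunk 4: at line 6 remove [yntx,iavok] add [usxr] -> 12 lines: xqqw uvhyj tofk funu jculd jrmny usxr lejpu caiyq sdd fmbhe jjod
Final line count: 12

Answer: 12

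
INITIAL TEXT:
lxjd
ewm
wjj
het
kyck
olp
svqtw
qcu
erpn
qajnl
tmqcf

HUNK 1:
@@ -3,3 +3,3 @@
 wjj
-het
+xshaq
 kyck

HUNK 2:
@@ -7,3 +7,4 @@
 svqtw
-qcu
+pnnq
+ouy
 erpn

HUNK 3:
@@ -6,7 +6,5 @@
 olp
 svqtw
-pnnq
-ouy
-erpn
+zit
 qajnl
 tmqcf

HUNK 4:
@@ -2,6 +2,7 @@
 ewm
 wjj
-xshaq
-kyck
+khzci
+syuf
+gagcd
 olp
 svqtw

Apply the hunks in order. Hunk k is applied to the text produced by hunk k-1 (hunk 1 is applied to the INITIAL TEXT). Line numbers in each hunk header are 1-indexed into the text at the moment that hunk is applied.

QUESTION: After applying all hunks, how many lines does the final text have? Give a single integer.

Answer: 11

Derivation:
Hunk 1: at line 3 remove [het] add [xshaq] -> 11 lines: lxjd ewm wjj xshaq kyck olp svqtw qcu erpn qajnl tmqcf
Hunk 2: at line 7 remove [qcu] add [pnnq,ouy] -> 12 lines: lxjd ewm wjj xshaq kyck olp svqtw pnnq ouy erpn qajnl tmqcf
Hunk 3: at line 6 remove [pnnq,ouy,erpn] add [zit] -> 10 lines: lxjd ewm wjj xshaq kyck olp svqtw zit qajnl tmqcf
Hunk 4: at line 2 remove [xshaq,kyck] add [khzci,syuf,gagcd] -> 11 lines: lxjd ewm wjj khzci syuf gagcd olp svqtw zit qajnl tmqcf
Final line count: 11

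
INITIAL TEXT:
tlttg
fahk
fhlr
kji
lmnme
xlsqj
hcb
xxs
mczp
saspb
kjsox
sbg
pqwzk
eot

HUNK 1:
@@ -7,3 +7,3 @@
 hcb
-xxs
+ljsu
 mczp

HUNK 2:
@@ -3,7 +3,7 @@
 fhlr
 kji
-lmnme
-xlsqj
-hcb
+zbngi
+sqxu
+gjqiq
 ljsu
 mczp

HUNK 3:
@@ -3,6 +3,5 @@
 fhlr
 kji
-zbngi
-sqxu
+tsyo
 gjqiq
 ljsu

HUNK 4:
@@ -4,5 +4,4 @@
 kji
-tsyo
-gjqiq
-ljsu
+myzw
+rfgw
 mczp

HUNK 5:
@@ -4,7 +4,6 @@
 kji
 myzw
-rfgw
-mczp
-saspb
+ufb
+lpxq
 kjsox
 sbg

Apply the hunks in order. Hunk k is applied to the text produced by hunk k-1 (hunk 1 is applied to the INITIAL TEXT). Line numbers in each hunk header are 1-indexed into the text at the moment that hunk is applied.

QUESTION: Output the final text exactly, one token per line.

Answer: tlttg
fahk
fhlr
kji
myzw
ufb
lpxq
kjsox
sbg
pqwzk
eot

Derivation:
Hunk 1: at line 7 remove [xxs] add [ljsu] -> 14 lines: tlttg fahk fhlr kji lmnme xlsqj hcb ljsu mczp saspb kjsox sbg pqwzk eot
Hunk 2: at line 3 remove [lmnme,xlsqj,hcb] add [zbngi,sqxu,gjqiq] -> 14 lines: tlttg fahk fhlr kji zbngi sqxu gjqiq ljsu mczp saspb kjsox sbg pqwzk eot
Hunk 3: at line 3 remove [zbngi,sqxu] add [tsyo] -> 13 lines: tlttg fahk fhlr kji tsyo gjqiq ljsu mczp saspb kjsox sbg pqwzk eot
Hunk 4: at line 4 remove [tsyo,gjqiq,ljsu] add [myzw,rfgw] -> 12 lines: tlttg fahk fhlr kji myzw rfgw mczp saspb kjsox sbg pqwzk eot
Hunk 5: at line 4 remove [rfgw,mczp,saspb] add [ufb,lpxq] -> 11 lines: tlttg fahk fhlr kji myzw ufb lpxq kjsox sbg pqwzk eot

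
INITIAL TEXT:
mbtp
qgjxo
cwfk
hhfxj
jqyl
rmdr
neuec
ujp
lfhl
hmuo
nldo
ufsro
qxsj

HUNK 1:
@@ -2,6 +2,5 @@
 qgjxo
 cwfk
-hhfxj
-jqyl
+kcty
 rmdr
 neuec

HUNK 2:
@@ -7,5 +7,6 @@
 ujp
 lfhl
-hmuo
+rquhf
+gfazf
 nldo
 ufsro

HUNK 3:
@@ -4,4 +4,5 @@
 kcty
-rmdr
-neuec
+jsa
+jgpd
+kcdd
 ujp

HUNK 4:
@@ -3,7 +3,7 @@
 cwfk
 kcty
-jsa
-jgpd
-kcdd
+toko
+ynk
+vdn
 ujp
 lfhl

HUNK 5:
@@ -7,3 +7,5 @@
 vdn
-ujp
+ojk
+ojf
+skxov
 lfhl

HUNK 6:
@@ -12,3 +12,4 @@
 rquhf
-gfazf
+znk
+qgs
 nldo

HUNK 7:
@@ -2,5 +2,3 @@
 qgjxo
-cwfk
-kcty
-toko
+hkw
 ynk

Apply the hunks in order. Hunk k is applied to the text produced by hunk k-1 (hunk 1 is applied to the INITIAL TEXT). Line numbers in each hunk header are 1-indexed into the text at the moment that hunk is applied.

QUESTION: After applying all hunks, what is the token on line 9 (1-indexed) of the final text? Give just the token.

Hunk 1: at line 2 remove [hhfxj,jqyl] add [kcty] -> 12 lines: mbtp qgjxo cwfk kcty rmdr neuec ujp lfhl hmuo nldo ufsro qxsj
Hunk 2: at line 7 remove [hmuo] add [rquhf,gfazf] -> 13 lines: mbtp qgjxo cwfk kcty rmdr neuec ujp lfhl rquhf gfazf nldo ufsro qxsj
Hunk 3: at line 4 remove [rmdr,neuec] add [jsa,jgpd,kcdd] -> 14 lines: mbtp qgjxo cwfk kcty jsa jgpd kcdd ujp lfhl rquhf gfazf nldo ufsro qxsj
Hunk 4: at line 3 remove [jsa,jgpd,kcdd] add [toko,ynk,vdn] -> 14 lines: mbtp qgjxo cwfk kcty toko ynk vdn ujp lfhl rquhf gfazf nldo ufsro qxsj
Hunk 5: at line 7 remove [ujp] add [ojk,ojf,skxov] -> 16 lines: mbtp qgjxo cwfk kcty toko ynk vdn ojk ojf skxov lfhl rquhf gfazf nldo ufsro qxsj
Hunk 6: at line 12 remove [gfazf] add [znk,qgs] -> 17 lines: mbtp qgjxo cwfk kcty toko ynk vdn ojk ojf skxov lfhl rquhf znk qgs nldo ufsro qxsj
Hunk 7: at line 2 remove [cwfk,kcty,toko] add [hkw] -> 15 lines: mbtp qgjxo hkw ynk vdn ojk ojf skxov lfhl rquhf znk qgs nldo ufsro qxsj
Final line 9: lfhl

Answer: lfhl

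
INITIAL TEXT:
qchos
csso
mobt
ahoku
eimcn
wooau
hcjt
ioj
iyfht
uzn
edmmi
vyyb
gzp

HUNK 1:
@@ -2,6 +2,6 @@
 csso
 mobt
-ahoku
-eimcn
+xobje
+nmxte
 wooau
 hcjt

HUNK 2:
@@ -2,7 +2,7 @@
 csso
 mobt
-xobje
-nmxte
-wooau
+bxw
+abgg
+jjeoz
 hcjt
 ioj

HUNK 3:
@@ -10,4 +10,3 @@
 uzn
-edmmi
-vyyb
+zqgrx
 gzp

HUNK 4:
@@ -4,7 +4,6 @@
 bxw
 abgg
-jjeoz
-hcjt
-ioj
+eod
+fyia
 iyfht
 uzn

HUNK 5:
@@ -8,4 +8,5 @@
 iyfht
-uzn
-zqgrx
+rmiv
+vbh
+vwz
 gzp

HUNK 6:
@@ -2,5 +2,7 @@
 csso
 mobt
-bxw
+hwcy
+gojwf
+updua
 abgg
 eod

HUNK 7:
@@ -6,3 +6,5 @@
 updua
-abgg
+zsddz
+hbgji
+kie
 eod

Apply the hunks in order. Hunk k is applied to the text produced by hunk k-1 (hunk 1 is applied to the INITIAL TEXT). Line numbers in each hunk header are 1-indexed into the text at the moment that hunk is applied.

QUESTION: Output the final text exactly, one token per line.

Answer: qchos
csso
mobt
hwcy
gojwf
updua
zsddz
hbgji
kie
eod
fyia
iyfht
rmiv
vbh
vwz
gzp

Derivation:
Hunk 1: at line 2 remove [ahoku,eimcn] add [xobje,nmxte] -> 13 lines: qchos csso mobt xobje nmxte wooau hcjt ioj iyfht uzn edmmi vyyb gzp
Hunk 2: at line 2 remove [xobje,nmxte,wooau] add [bxw,abgg,jjeoz] -> 13 lines: qchos csso mobt bxw abgg jjeoz hcjt ioj iyfht uzn edmmi vyyb gzp
Hunk 3: at line 10 remove [edmmi,vyyb] add [zqgrx] -> 12 lines: qchos csso mobt bxw abgg jjeoz hcjt ioj iyfht uzn zqgrx gzp
Hunk 4: at line 4 remove [jjeoz,hcjt,ioj] add [eod,fyia] -> 11 lines: qchos csso mobt bxw abgg eod fyia iyfht uzn zqgrx gzp
Hunk 5: at line 8 remove [uzn,zqgrx] add [rmiv,vbh,vwz] -> 12 lines: qchos csso mobt bxw abgg eod fyia iyfht rmiv vbh vwz gzp
Hunk 6: at line 2 remove [bxw] add [hwcy,gojwf,updua] -> 14 lines: qchos csso mobt hwcy gojwf updua abgg eod fyia iyfht rmiv vbh vwz gzp
Hunk 7: at line 6 remove [abgg] add [zsddz,hbgji,kie] -> 16 lines: qchos csso mobt hwcy gojwf updua zsddz hbgji kie eod fyia iyfht rmiv vbh vwz gzp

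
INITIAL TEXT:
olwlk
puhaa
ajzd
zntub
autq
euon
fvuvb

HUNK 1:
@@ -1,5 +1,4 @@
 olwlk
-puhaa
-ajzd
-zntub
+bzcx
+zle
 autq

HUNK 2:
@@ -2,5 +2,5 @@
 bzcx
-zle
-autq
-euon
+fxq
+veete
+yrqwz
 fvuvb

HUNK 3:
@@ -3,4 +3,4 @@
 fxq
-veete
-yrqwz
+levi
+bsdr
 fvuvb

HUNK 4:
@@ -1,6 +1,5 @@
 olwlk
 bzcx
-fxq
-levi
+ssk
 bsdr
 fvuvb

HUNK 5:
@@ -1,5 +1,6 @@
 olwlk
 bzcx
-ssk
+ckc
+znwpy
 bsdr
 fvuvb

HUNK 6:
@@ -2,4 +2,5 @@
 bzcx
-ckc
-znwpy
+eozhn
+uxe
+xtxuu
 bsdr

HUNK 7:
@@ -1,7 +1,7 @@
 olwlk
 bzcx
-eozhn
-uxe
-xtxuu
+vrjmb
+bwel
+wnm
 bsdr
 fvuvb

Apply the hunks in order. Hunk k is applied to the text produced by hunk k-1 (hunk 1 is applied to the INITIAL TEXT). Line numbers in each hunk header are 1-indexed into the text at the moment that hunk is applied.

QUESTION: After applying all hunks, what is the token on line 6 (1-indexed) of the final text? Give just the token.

Answer: bsdr

Derivation:
Hunk 1: at line 1 remove [puhaa,ajzd,zntub] add [bzcx,zle] -> 6 lines: olwlk bzcx zle autq euon fvuvb
Hunk 2: at line 2 remove [zle,autq,euon] add [fxq,veete,yrqwz] -> 6 lines: olwlk bzcx fxq veete yrqwz fvuvb
Hunk 3: at line 3 remove [veete,yrqwz] add [levi,bsdr] -> 6 lines: olwlk bzcx fxq levi bsdr fvuvb
Hunk 4: at line 1 remove [fxq,levi] add [ssk] -> 5 lines: olwlk bzcx ssk bsdr fvuvb
Hunk 5: at line 1 remove [ssk] add [ckc,znwpy] -> 6 lines: olwlk bzcx ckc znwpy bsdr fvuvb
Hunk 6: at line 2 remove [ckc,znwpy] add [eozhn,uxe,xtxuu] -> 7 lines: olwlk bzcx eozhn uxe xtxuu bsdr fvuvb
Hunk 7: at line 1 remove [eozhn,uxe,xtxuu] add [vrjmb,bwel,wnm] -> 7 lines: olwlk bzcx vrjmb bwel wnm bsdr fvuvb
Final line 6: bsdr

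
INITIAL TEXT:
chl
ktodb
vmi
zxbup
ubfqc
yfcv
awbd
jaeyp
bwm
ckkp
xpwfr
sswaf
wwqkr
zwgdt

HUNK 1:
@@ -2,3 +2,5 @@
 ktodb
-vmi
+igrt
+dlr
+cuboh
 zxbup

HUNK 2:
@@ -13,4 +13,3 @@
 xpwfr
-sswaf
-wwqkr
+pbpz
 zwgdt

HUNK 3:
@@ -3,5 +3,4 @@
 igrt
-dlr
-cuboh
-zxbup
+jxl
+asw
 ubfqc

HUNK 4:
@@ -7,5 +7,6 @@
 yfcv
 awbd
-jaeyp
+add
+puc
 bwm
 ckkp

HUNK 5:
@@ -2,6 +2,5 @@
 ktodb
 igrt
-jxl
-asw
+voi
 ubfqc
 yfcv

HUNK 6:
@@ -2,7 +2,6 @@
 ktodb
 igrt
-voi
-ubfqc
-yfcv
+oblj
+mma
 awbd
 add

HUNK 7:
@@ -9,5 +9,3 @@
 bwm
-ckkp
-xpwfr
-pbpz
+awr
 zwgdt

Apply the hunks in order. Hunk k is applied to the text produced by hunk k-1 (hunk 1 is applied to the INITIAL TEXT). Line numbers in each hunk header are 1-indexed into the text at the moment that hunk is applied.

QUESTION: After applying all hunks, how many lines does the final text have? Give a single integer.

Hunk 1: at line 2 remove [vmi] add [igrt,dlr,cuboh] -> 16 lines: chl ktodb igrt dlr cuboh zxbup ubfqc yfcv awbd jaeyp bwm ckkp xpwfr sswaf wwqkr zwgdt
Hunk 2: at line 13 remove [sswaf,wwqkr] add [pbpz] -> 15 lines: chl ktodb igrt dlr cuboh zxbup ubfqc yfcv awbd jaeyp bwm ckkp xpwfr pbpz zwgdt
Hunk 3: at line 3 remove [dlr,cuboh,zxbup] add [jxl,asw] -> 14 lines: chl ktodb igrt jxl asw ubfqc yfcv awbd jaeyp bwm ckkp xpwfr pbpz zwgdt
Hunk 4: at line 7 remove [jaeyp] add [add,puc] -> 15 lines: chl ktodb igrt jxl asw ubfqc yfcv awbd add puc bwm ckkp xpwfr pbpz zwgdt
Hunk 5: at line 2 remove [jxl,asw] add [voi] -> 14 lines: chl ktodb igrt voi ubfqc yfcv awbd add puc bwm ckkp xpwfr pbpz zwgdt
Hunk 6: at line 2 remove [voi,ubfqc,yfcv] add [oblj,mma] -> 13 lines: chl ktodb igrt oblj mma awbd add puc bwm ckkp xpwfr pbpz zwgdt
Hunk 7: at line 9 remove [ckkp,xpwfr,pbpz] add [awr] -> 11 lines: chl ktodb igrt oblj mma awbd add puc bwm awr zwgdt
Final line count: 11

Answer: 11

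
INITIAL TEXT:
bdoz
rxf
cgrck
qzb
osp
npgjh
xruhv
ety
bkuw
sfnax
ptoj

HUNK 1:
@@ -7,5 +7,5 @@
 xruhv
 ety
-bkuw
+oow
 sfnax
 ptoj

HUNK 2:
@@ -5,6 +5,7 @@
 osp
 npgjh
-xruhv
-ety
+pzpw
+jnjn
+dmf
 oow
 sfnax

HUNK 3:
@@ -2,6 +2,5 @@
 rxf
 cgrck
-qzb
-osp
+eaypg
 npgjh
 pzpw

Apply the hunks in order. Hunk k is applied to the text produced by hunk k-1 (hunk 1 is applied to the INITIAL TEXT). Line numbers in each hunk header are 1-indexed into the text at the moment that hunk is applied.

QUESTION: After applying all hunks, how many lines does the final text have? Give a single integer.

Hunk 1: at line 7 remove [bkuw] add [oow] -> 11 lines: bdoz rxf cgrck qzb osp npgjh xruhv ety oow sfnax ptoj
Hunk 2: at line 5 remove [xruhv,ety] add [pzpw,jnjn,dmf] -> 12 lines: bdoz rxf cgrck qzb osp npgjh pzpw jnjn dmf oow sfnax ptoj
Hunk 3: at line 2 remove [qzb,osp] add [eaypg] -> 11 lines: bdoz rxf cgrck eaypg npgjh pzpw jnjn dmf oow sfnax ptoj
Final line count: 11

Answer: 11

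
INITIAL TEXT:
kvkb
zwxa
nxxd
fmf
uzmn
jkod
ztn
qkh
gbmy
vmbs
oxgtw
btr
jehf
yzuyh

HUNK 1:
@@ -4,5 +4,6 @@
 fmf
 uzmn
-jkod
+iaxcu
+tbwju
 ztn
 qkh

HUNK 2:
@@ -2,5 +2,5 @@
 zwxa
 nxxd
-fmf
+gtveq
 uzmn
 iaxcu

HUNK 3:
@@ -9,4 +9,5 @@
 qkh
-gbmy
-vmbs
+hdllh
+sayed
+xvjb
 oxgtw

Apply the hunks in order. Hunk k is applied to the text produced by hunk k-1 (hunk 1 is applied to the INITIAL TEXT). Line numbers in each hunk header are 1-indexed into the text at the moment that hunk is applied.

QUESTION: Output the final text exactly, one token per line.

Hunk 1: at line 4 remove [jkod] add [iaxcu,tbwju] -> 15 lines: kvkb zwxa nxxd fmf uzmn iaxcu tbwju ztn qkh gbmy vmbs oxgtw btr jehf yzuyh
Hunk 2: at line 2 remove [fmf] add [gtveq] -> 15 lines: kvkb zwxa nxxd gtveq uzmn iaxcu tbwju ztn qkh gbmy vmbs oxgtw btr jehf yzuyh
Hunk 3: at line 9 remove [gbmy,vmbs] add [hdllh,sayed,xvjb] -> 16 lines: kvkb zwxa nxxd gtveq uzmn iaxcu tbwju ztn qkh hdllh sayed xvjb oxgtw btr jehf yzuyh

Answer: kvkb
zwxa
nxxd
gtveq
uzmn
iaxcu
tbwju
ztn
qkh
hdllh
sayed
xvjb
oxgtw
btr
jehf
yzuyh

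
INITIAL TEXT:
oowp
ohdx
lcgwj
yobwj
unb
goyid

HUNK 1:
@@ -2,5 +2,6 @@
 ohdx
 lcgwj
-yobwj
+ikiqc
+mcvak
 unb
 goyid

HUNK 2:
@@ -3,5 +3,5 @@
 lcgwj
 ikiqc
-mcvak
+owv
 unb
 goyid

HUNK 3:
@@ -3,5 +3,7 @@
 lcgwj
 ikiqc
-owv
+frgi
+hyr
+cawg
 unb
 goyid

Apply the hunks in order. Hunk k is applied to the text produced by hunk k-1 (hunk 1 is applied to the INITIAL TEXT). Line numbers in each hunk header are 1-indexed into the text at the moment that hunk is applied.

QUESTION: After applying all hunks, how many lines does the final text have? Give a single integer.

Hunk 1: at line 2 remove [yobwj] add [ikiqc,mcvak] -> 7 lines: oowp ohdx lcgwj ikiqc mcvak unb goyid
Hunk 2: at line 3 remove [mcvak] add [owv] -> 7 lines: oowp ohdx lcgwj ikiqc owv unb goyid
Hunk 3: at line 3 remove [owv] add [frgi,hyr,cawg] -> 9 lines: oowp ohdx lcgwj ikiqc frgi hyr cawg unb goyid
Final line count: 9

Answer: 9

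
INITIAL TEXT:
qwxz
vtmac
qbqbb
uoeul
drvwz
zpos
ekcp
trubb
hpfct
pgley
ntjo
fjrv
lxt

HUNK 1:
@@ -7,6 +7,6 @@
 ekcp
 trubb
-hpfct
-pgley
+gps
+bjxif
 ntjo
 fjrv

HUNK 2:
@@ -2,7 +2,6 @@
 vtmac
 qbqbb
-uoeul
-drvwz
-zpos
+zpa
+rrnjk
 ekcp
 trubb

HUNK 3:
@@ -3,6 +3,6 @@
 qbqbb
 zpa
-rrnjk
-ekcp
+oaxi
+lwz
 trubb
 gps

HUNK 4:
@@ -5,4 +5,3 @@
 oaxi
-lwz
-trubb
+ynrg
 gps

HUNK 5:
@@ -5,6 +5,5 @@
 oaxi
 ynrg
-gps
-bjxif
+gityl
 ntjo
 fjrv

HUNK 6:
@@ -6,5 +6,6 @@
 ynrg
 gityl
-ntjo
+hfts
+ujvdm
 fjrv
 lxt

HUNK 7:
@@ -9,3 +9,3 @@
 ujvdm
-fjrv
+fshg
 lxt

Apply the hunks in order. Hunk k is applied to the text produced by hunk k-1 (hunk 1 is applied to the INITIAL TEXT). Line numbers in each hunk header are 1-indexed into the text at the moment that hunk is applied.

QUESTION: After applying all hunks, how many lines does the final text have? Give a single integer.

Hunk 1: at line 7 remove [hpfct,pgley] add [gps,bjxif] -> 13 lines: qwxz vtmac qbqbb uoeul drvwz zpos ekcp trubb gps bjxif ntjo fjrv lxt
Hunk 2: at line 2 remove [uoeul,drvwz,zpos] add [zpa,rrnjk] -> 12 lines: qwxz vtmac qbqbb zpa rrnjk ekcp trubb gps bjxif ntjo fjrv lxt
Hunk 3: at line 3 remove [rrnjk,ekcp] add [oaxi,lwz] -> 12 lines: qwxz vtmac qbqbb zpa oaxi lwz trubb gps bjxif ntjo fjrv lxt
Hunk 4: at line 5 remove [lwz,trubb] add [ynrg] -> 11 lines: qwxz vtmac qbqbb zpa oaxi ynrg gps bjxif ntjo fjrv lxt
Hunk 5: at line 5 remove [gps,bjxif] add [gityl] -> 10 lines: qwxz vtmac qbqbb zpa oaxi ynrg gityl ntjo fjrv lxt
Hunk 6: at line 6 remove [ntjo] add [hfts,ujvdm] -> 11 lines: qwxz vtmac qbqbb zpa oaxi ynrg gityl hfts ujvdm fjrv lxt
Hunk 7: at line 9 remove [fjrv] add [fshg] -> 11 lines: qwxz vtmac qbqbb zpa oaxi ynrg gityl hfts ujvdm fshg lxt
Final line count: 11

Answer: 11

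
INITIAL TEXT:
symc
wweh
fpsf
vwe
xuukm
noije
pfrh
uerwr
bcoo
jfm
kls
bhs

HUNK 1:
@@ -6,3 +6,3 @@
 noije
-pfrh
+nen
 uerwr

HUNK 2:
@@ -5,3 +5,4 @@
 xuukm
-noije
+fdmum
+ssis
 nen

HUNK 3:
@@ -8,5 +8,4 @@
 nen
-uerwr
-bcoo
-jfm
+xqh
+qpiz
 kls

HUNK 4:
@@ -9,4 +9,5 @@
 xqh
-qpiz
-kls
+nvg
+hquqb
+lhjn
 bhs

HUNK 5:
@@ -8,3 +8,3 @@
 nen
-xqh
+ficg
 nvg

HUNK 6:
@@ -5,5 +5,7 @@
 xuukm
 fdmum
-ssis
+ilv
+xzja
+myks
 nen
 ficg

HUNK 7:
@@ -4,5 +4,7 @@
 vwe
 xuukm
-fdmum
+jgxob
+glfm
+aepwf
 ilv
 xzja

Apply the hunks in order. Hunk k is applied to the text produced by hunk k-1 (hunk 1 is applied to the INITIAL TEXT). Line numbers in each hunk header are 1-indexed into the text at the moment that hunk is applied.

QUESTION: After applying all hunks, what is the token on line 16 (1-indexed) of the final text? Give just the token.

Hunk 1: at line 6 remove [pfrh] add [nen] -> 12 lines: symc wweh fpsf vwe xuukm noije nen uerwr bcoo jfm kls bhs
Hunk 2: at line 5 remove [noije] add [fdmum,ssis] -> 13 lines: symc wweh fpsf vwe xuukm fdmum ssis nen uerwr bcoo jfm kls bhs
Hunk 3: at line 8 remove [uerwr,bcoo,jfm] add [xqh,qpiz] -> 12 lines: symc wweh fpsf vwe xuukm fdmum ssis nen xqh qpiz kls bhs
Hunk 4: at line 9 remove [qpiz,kls] add [nvg,hquqb,lhjn] -> 13 lines: symc wweh fpsf vwe xuukm fdmum ssis nen xqh nvg hquqb lhjn bhs
Hunk 5: at line 8 remove [xqh] add [ficg] -> 13 lines: symc wweh fpsf vwe xuukm fdmum ssis nen ficg nvg hquqb lhjn bhs
Hunk 6: at line 5 remove [ssis] add [ilv,xzja,myks] -> 15 lines: symc wweh fpsf vwe xuukm fdmum ilv xzja myks nen ficg nvg hquqb lhjn bhs
Hunk 7: at line 4 remove [fdmum] add [jgxob,glfm,aepwf] -> 17 lines: symc wweh fpsf vwe xuukm jgxob glfm aepwf ilv xzja myks nen ficg nvg hquqb lhjn bhs
Final line 16: lhjn

Answer: lhjn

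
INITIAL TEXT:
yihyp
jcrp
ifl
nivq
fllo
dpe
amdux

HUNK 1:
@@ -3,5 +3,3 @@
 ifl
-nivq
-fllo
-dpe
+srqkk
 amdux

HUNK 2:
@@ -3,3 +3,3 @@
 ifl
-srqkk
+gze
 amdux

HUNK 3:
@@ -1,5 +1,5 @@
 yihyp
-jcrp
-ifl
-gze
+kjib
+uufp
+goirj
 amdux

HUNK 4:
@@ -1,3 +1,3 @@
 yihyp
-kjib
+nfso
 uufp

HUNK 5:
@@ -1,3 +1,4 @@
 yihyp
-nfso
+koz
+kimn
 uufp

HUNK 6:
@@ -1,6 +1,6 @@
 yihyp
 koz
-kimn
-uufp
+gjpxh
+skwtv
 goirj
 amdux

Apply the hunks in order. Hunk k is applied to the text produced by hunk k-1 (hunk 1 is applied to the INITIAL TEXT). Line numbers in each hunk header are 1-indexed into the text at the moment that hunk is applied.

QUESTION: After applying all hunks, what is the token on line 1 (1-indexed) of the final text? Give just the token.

Answer: yihyp

Derivation:
Hunk 1: at line 3 remove [nivq,fllo,dpe] add [srqkk] -> 5 lines: yihyp jcrp ifl srqkk amdux
Hunk 2: at line 3 remove [srqkk] add [gze] -> 5 lines: yihyp jcrp ifl gze amdux
Hunk 3: at line 1 remove [jcrp,ifl,gze] add [kjib,uufp,goirj] -> 5 lines: yihyp kjib uufp goirj amdux
Hunk 4: at line 1 remove [kjib] add [nfso] -> 5 lines: yihyp nfso uufp goirj amdux
Hunk 5: at line 1 remove [nfso] add [koz,kimn] -> 6 lines: yihyp koz kimn uufp goirj amdux
Hunk 6: at line 1 remove [kimn,uufp] add [gjpxh,skwtv] -> 6 lines: yihyp koz gjpxh skwtv goirj amdux
Final line 1: yihyp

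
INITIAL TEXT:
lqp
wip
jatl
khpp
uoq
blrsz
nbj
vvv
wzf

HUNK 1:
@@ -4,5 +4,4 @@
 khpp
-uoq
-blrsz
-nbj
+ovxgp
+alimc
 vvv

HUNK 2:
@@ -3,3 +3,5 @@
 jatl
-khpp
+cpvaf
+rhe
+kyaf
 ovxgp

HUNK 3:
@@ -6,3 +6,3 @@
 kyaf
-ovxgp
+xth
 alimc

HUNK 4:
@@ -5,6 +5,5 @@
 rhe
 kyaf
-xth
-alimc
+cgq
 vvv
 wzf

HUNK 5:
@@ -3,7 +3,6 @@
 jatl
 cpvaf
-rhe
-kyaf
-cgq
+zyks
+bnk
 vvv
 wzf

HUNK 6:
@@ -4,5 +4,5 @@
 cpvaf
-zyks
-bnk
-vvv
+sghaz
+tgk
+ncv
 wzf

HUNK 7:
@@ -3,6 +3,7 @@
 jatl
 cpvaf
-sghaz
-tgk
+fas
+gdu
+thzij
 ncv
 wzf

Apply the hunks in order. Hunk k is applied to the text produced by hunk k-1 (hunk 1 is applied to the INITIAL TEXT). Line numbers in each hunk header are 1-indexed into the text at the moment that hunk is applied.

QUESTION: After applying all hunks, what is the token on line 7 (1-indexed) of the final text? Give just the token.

Answer: thzij

Derivation:
Hunk 1: at line 4 remove [uoq,blrsz,nbj] add [ovxgp,alimc] -> 8 lines: lqp wip jatl khpp ovxgp alimc vvv wzf
Hunk 2: at line 3 remove [khpp] add [cpvaf,rhe,kyaf] -> 10 lines: lqp wip jatl cpvaf rhe kyaf ovxgp alimc vvv wzf
Hunk 3: at line 6 remove [ovxgp] add [xth] -> 10 lines: lqp wip jatl cpvaf rhe kyaf xth alimc vvv wzf
Hunk 4: at line 5 remove [xth,alimc] add [cgq] -> 9 lines: lqp wip jatl cpvaf rhe kyaf cgq vvv wzf
Hunk 5: at line 3 remove [rhe,kyaf,cgq] add [zyks,bnk] -> 8 lines: lqp wip jatl cpvaf zyks bnk vvv wzf
Hunk 6: at line 4 remove [zyks,bnk,vvv] add [sghaz,tgk,ncv] -> 8 lines: lqp wip jatl cpvaf sghaz tgk ncv wzf
Hunk 7: at line 3 remove [sghaz,tgk] add [fas,gdu,thzij] -> 9 lines: lqp wip jatl cpvaf fas gdu thzij ncv wzf
Final line 7: thzij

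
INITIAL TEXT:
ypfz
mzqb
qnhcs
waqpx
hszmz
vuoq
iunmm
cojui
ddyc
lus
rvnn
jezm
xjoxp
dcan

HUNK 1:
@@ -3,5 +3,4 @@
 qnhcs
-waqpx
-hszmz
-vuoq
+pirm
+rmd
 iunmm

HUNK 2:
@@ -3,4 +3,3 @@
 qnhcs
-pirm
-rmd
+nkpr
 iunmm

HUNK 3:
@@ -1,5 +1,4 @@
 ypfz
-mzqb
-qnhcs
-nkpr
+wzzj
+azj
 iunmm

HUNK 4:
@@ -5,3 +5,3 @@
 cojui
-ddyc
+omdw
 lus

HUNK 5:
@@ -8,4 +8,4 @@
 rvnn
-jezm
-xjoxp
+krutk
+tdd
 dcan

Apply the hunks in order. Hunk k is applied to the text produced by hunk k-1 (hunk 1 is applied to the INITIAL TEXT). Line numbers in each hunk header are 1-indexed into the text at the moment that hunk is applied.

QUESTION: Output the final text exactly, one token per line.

Hunk 1: at line 3 remove [waqpx,hszmz,vuoq] add [pirm,rmd] -> 13 lines: ypfz mzqb qnhcs pirm rmd iunmm cojui ddyc lus rvnn jezm xjoxp dcan
Hunk 2: at line 3 remove [pirm,rmd] add [nkpr] -> 12 lines: ypfz mzqb qnhcs nkpr iunmm cojui ddyc lus rvnn jezm xjoxp dcan
Hunk 3: at line 1 remove [mzqb,qnhcs,nkpr] add [wzzj,azj] -> 11 lines: ypfz wzzj azj iunmm cojui ddyc lus rvnn jezm xjoxp dcan
Hunk 4: at line 5 remove [ddyc] add [omdw] -> 11 lines: ypfz wzzj azj iunmm cojui omdw lus rvnn jezm xjoxp dcan
Hunk 5: at line 8 remove [jezm,xjoxp] add [krutk,tdd] -> 11 lines: ypfz wzzj azj iunmm cojui omdw lus rvnn krutk tdd dcan

Answer: ypfz
wzzj
azj
iunmm
cojui
omdw
lus
rvnn
krutk
tdd
dcan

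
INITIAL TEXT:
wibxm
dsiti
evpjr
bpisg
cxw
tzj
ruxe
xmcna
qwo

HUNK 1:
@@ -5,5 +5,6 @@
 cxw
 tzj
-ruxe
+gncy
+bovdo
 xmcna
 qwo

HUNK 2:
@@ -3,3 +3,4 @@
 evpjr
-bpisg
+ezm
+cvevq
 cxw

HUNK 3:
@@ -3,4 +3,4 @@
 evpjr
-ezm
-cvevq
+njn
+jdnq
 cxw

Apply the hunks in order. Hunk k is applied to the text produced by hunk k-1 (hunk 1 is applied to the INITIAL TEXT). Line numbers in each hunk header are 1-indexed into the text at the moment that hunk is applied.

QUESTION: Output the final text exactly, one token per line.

Answer: wibxm
dsiti
evpjr
njn
jdnq
cxw
tzj
gncy
bovdo
xmcna
qwo

Derivation:
Hunk 1: at line 5 remove [ruxe] add [gncy,bovdo] -> 10 lines: wibxm dsiti evpjr bpisg cxw tzj gncy bovdo xmcna qwo
Hunk 2: at line 3 remove [bpisg] add [ezm,cvevq] -> 11 lines: wibxm dsiti evpjr ezm cvevq cxw tzj gncy bovdo xmcna qwo
Hunk 3: at line 3 remove [ezm,cvevq] add [njn,jdnq] -> 11 lines: wibxm dsiti evpjr njn jdnq cxw tzj gncy bovdo xmcna qwo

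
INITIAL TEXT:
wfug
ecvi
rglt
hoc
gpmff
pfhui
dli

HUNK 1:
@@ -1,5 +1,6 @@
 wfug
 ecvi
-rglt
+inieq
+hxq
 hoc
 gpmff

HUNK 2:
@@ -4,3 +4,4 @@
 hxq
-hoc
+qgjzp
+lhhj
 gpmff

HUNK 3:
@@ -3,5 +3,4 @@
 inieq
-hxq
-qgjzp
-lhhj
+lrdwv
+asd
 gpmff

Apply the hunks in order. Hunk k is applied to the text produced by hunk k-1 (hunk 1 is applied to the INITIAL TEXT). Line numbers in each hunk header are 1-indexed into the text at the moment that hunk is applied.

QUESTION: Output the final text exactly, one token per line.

Answer: wfug
ecvi
inieq
lrdwv
asd
gpmff
pfhui
dli

Derivation:
Hunk 1: at line 1 remove [rglt] add [inieq,hxq] -> 8 lines: wfug ecvi inieq hxq hoc gpmff pfhui dli
Hunk 2: at line 4 remove [hoc] add [qgjzp,lhhj] -> 9 lines: wfug ecvi inieq hxq qgjzp lhhj gpmff pfhui dli
Hunk 3: at line 3 remove [hxq,qgjzp,lhhj] add [lrdwv,asd] -> 8 lines: wfug ecvi inieq lrdwv asd gpmff pfhui dli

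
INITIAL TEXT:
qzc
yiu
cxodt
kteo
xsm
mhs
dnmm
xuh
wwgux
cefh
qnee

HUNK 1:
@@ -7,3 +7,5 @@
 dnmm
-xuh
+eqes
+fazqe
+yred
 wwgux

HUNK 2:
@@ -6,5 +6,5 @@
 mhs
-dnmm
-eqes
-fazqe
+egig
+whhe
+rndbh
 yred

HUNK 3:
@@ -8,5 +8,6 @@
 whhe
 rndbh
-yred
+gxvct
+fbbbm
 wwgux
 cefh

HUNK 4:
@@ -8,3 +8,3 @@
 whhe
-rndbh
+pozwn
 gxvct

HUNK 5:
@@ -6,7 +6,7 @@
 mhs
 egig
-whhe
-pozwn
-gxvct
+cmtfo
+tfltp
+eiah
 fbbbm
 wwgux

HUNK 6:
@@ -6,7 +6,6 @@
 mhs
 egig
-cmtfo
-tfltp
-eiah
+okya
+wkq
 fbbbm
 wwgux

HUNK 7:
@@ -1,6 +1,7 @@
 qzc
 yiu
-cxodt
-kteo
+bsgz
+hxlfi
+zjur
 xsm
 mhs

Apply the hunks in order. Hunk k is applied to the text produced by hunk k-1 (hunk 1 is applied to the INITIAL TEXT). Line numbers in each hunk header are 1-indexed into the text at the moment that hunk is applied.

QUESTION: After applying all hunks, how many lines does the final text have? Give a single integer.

Answer: 14

Derivation:
Hunk 1: at line 7 remove [xuh] add [eqes,fazqe,yred] -> 13 lines: qzc yiu cxodt kteo xsm mhs dnmm eqes fazqe yred wwgux cefh qnee
Hunk 2: at line 6 remove [dnmm,eqes,fazqe] add [egig,whhe,rndbh] -> 13 lines: qzc yiu cxodt kteo xsm mhs egig whhe rndbh yred wwgux cefh qnee
Hunk 3: at line 8 remove [yred] add [gxvct,fbbbm] -> 14 lines: qzc yiu cxodt kteo xsm mhs egig whhe rndbh gxvct fbbbm wwgux cefh qnee
Hunk 4: at line 8 remove [rndbh] add [pozwn] -> 14 lines: qzc yiu cxodt kteo xsm mhs egig whhe pozwn gxvct fbbbm wwgux cefh qnee
Hunk 5: at line 6 remove [whhe,pozwn,gxvct] add [cmtfo,tfltp,eiah] -> 14 lines: qzc yiu cxodt kteo xsm mhs egig cmtfo tfltp eiah fbbbm wwgux cefh qnee
Hunk 6: at line 6 remove [cmtfo,tfltp,eiah] add [okya,wkq] -> 13 lines: qzc yiu cxodt kteo xsm mhs egig okya wkq fbbbm wwgux cefh qnee
Hunk 7: at line 1 remove [cxodt,kteo] add [bsgz,hxlfi,zjur] -> 14 lines: qzc yiu bsgz hxlfi zjur xsm mhs egig okya wkq fbbbm wwgux cefh qnee
Final line count: 14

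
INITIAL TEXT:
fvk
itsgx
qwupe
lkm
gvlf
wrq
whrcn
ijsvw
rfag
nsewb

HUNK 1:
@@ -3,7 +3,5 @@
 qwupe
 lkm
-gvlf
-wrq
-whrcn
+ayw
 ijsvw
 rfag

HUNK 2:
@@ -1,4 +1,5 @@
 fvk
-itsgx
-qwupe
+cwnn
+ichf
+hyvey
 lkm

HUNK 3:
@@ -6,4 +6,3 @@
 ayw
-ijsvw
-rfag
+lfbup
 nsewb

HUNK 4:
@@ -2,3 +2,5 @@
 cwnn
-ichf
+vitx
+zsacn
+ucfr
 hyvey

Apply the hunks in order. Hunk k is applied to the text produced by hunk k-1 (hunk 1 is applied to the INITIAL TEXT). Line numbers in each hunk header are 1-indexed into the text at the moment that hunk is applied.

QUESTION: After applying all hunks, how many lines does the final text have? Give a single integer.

Answer: 10

Derivation:
Hunk 1: at line 3 remove [gvlf,wrq,whrcn] add [ayw] -> 8 lines: fvk itsgx qwupe lkm ayw ijsvw rfag nsewb
Hunk 2: at line 1 remove [itsgx,qwupe] add [cwnn,ichf,hyvey] -> 9 lines: fvk cwnn ichf hyvey lkm ayw ijsvw rfag nsewb
Hunk 3: at line 6 remove [ijsvw,rfag] add [lfbup] -> 8 lines: fvk cwnn ichf hyvey lkm ayw lfbup nsewb
Hunk 4: at line 2 remove [ichf] add [vitx,zsacn,ucfr] -> 10 lines: fvk cwnn vitx zsacn ucfr hyvey lkm ayw lfbup nsewb
Final line count: 10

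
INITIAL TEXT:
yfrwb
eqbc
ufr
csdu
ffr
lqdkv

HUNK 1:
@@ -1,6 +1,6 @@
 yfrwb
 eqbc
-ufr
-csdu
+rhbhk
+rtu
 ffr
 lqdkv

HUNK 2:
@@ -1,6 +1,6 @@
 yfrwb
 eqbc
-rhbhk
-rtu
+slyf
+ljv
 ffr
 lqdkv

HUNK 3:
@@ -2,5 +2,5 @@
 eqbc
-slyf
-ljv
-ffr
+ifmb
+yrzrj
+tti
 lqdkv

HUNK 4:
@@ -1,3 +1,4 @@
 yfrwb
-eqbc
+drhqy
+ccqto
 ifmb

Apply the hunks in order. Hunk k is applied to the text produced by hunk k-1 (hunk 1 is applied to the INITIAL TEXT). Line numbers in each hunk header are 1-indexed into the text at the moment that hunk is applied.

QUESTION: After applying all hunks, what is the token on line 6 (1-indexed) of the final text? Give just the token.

Answer: tti

Derivation:
Hunk 1: at line 1 remove [ufr,csdu] add [rhbhk,rtu] -> 6 lines: yfrwb eqbc rhbhk rtu ffr lqdkv
Hunk 2: at line 1 remove [rhbhk,rtu] add [slyf,ljv] -> 6 lines: yfrwb eqbc slyf ljv ffr lqdkv
Hunk 3: at line 2 remove [slyf,ljv,ffr] add [ifmb,yrzrj,tti] -> 6 lines: yfrwb eqbc ifmb yrzrj tti lqdkv
Hunk 4: at line 1 remove [eqbc] add [drhqy,ccqto] -> 7 lines: yfrwb drhqy ccqto ifmb yrzrj tti lqdkv
Final line 6: tti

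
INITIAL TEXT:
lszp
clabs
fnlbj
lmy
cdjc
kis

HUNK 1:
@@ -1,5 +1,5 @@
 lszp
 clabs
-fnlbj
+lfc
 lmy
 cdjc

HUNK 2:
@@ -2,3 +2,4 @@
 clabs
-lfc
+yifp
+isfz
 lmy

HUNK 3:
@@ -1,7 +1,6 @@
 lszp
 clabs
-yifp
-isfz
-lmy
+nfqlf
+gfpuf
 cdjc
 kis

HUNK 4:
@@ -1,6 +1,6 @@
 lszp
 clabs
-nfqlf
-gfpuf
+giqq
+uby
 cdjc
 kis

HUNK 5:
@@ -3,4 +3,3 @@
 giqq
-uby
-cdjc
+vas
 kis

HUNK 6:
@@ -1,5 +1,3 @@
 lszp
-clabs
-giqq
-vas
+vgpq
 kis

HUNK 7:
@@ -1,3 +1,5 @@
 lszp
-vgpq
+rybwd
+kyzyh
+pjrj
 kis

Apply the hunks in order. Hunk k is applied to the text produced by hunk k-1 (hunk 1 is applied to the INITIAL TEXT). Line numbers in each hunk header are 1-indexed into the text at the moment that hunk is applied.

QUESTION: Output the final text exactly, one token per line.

Hunk 1: at line 1 remove [fnlbj] add [lfc] -> 6 lines: lszp clabs lfc lmy cdjc kis
Hunk 2: at line 2 remove [lfc] add [yifp,isfz] -> 7 lines: lszp clabs yifp isfz lmy cdjc kis
Hunk 3: at line 1 remove [yifp,isfz,lmy] add [nfqlf,gfpuf] -> 6 lines: lszp clabs nfqlf gfpuf cdjc kis
Hunk 4: at line 1 remove [nfqlf,gfpuf] add [giqq,uby] -> 6 lines: lszp clabs giqq uby cdjc kis
Hunk 5: at line 3 remove [uby,cdjc] add [vas] -> 5 lines: lszp clabs giqq vas kis
Hunk 6: at line 1 remove [clabs,giqq,vas] add [vgpq] -> 3 lines: lszp vgpq kis
Hunk 7: at line 1 remove [vgpq] add [rybwd,kyzyh,pjrj] -> 5 lines: lszp rybwd kyzyh pjrj kis

Answer: lszp
rybwd
kyzyh
pjrj
kis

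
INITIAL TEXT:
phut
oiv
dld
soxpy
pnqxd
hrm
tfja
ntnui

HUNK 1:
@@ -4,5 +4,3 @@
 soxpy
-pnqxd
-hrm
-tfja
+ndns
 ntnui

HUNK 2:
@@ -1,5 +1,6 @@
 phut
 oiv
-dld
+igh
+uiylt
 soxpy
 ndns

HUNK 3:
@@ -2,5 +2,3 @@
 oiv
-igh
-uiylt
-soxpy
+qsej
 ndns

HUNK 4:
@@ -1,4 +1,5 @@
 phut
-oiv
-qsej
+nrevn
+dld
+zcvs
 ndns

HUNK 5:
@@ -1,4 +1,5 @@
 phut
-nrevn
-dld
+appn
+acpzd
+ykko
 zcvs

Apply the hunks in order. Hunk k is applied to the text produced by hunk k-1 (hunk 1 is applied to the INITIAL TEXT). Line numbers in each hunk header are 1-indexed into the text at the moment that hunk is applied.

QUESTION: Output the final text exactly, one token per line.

Answer: phut
appn
acpzd
ykko
zcvs
ndns
ntnui

Derivation:
Hunk 1: at line 4 remove [pnqxd,hrm,tfja] add [ndns] -> 6 lines: phut oiv dld soxpy ndns ntnui
Hunk 2: at line 1 remove [dld] add [igh,uiylt] -> 7 lines: phut oiv igh uiylt soxpy ndns ntnui
Hunk 3: at line 2 remove [igh,uiylt,soxpy] add [qsej] -> 5 lines: phut oiv qsej ndns ntnui
Hunk 4: at line 1 remove [oiv,qsej] add [nrevn,dld,zcvs] -> 6 lines: phut nrevn dld zcvs ndns ntnui
Hunk 5: at line 1 remove [nrevn,dld] add [appn,acpzd,ykko] -> 7 lines: phut appn acpzd ykko zcvs ndns ntnui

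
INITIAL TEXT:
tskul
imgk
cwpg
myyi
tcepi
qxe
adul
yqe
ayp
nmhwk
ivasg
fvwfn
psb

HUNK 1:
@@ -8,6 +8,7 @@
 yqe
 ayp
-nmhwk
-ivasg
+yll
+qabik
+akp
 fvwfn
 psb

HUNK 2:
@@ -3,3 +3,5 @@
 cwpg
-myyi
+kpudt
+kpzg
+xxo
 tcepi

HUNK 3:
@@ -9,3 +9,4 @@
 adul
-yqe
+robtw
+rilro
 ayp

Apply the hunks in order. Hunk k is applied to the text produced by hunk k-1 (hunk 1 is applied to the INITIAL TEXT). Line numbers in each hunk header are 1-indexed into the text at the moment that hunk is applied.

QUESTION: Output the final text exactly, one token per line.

Hunk 1: at line 8 remove [nmhwk,ivasg] add [yll,qabik,akp] -> 14 lines: tskul imgk cwpg myyi tcepi qxe adul yqe ayp yll qabik akp fvwfn psb
Hunk 2: at line 3 remove [myyi] add [kpudt,kpzg,xxo] -> 16 lines: tskul imgk cwpg kpudt kpzg xxo tcepi qxe adul yqe ayp yll qabik akp fvwfn psb
Hunk 3: at line 9 remove [yqe] add [robtw,rilro] -> 17 lines: tskul imgk cwpg kpudt kpzg xxo tcepi qxe adul robtw rilro ayp yll qabik akp fvwfn psb

Answer: tskul
imgk
cwpg
kpudt
kpzg
xxo
tcepi
qxe
adul
robtw
rilro
ayp
yll
qabik
akp
fvwfn
psb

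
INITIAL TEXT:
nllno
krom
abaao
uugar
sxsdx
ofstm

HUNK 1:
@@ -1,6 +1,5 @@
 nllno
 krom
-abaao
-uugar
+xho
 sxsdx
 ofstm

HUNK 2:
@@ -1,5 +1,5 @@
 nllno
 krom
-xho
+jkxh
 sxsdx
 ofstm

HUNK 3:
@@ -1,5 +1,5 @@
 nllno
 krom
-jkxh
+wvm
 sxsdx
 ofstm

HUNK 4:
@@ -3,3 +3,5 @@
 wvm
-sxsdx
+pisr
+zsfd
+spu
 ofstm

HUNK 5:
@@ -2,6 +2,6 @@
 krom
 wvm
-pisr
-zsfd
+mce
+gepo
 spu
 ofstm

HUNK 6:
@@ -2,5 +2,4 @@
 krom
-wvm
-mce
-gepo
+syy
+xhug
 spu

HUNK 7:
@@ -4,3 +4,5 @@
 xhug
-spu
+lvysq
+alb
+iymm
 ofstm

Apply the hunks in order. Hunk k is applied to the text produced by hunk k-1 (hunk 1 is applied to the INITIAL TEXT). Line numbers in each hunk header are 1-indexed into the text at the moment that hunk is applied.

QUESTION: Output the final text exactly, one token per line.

Answer: nllno
krom
syy
xhug
lvysq
alb
iymm
ofstm

Derivation:
Hunk 1: at line 1 remove [abaao,uugar] add [xho] -> 5 lines: nllno krom xho sxsdx ofstm
Hunk 2: at line 1 remove [xho] add [jkxh] -> 5 lines: nllno krom jkxh sxsdx ofstm
Hunk 3: at line 1 remove [jkxh] add [wvm] -> 5 lines: nllno krom wvm sxsdx ofstm
Hunk 4: at line 3 remove [sxsdx] add [pisr,zsfd,spu] -> 7 lines: nllno krom wvm pisr zsfd spu ofstm
Hunk 5: at line 2 remove [pisr,zsfd] add [mce,gepo] -> 7 lines: nllno krom wvm mce gepo spu ofstm
Hunk 6: at line 2 remove [wvm,mce,gepo] add [syy,xhug] -> 6 lines: nllno krom syy xhug spu ofstm
Hunk 7: at line 4 remove [spu] add [lvysq,alb,iymm] -> 8 lines: nllno krom syy xhug lvysq alb iymm ofstm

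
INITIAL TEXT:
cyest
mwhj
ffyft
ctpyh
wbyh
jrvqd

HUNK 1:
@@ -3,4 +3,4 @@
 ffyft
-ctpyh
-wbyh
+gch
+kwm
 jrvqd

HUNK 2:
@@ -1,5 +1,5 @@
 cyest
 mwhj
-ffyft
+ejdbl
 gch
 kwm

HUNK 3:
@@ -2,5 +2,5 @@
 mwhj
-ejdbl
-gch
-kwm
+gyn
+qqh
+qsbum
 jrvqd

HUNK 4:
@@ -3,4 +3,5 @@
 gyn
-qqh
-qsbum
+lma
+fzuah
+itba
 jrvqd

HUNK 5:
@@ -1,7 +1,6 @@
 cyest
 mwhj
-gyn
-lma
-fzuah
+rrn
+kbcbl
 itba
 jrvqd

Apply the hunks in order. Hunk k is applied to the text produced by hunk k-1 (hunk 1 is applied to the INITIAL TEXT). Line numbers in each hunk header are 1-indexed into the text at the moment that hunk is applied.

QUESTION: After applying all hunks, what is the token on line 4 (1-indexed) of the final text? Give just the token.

Answer: kbcbl

Derivation:
Hunk 1: at line 3 remove [ctpyh,wbyh] add [gch,kwm] -> 6 lines: cyest mwhj ffyft gch kwm jrvqd
Hunk 2: at line 1 remove [ffyft] add [ejdbl] -> 6 lines: cyest mwhj ejdbl gch kwm jrvqd
Hunk 3: at line 2 remove [ejdbl,gch,kwm] add [gyn,qqh,qsbum] -> 6 lines: cyest mwhj gyn qqh qsbum jrvqd
Hunk 4: at line 3 remove [qqh,qsbum] add [lma,fzuah,itba] -> 7 lines: cyest mwhj gyn lma fzuah itba jrvqd
Hunk 5: at line 1 remove [gyn,lma,fzuah] add [rrn,kbcbl] -> 6 lines: cyest mwhj rrn kbcbl itba jrvqd
Final line 4: kbcbl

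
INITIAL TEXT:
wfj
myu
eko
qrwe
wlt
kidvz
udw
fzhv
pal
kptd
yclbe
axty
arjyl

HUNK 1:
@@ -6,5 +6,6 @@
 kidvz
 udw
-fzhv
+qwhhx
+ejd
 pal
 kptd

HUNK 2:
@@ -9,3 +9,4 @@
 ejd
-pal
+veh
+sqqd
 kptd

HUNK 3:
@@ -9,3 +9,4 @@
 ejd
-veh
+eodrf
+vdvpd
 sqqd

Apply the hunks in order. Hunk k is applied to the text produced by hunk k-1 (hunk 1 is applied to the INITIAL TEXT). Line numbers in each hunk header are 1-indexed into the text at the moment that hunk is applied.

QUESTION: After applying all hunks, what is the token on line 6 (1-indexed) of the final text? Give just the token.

Answer: kidvz

Derivation:
Hunk 1: at line 6 remove [fzhv] add [qwhhx,ejd] -> 14 lines: wfj myu eko qrwe wlt kidvz udw qwhhx ejd pal kptd yclbe axty arjyl
Hunk 2: at line 9 remove [pal] add [veh,sqqd] -> 15 lines: wfj myu eko qrwe wlt kidvz udw qwhhx ejd veh sqqd kptd yclbe axty arjyl
Hunk 3: at line 9 remove [veh] add [eodrf,vdvpd] -> 16 lines: wfj myu eko qrwe wlt kidvz udw qwhhx ejd eodrf vdvpd sqqd kptd yclbe axty arjyl
Final line 6: kidvz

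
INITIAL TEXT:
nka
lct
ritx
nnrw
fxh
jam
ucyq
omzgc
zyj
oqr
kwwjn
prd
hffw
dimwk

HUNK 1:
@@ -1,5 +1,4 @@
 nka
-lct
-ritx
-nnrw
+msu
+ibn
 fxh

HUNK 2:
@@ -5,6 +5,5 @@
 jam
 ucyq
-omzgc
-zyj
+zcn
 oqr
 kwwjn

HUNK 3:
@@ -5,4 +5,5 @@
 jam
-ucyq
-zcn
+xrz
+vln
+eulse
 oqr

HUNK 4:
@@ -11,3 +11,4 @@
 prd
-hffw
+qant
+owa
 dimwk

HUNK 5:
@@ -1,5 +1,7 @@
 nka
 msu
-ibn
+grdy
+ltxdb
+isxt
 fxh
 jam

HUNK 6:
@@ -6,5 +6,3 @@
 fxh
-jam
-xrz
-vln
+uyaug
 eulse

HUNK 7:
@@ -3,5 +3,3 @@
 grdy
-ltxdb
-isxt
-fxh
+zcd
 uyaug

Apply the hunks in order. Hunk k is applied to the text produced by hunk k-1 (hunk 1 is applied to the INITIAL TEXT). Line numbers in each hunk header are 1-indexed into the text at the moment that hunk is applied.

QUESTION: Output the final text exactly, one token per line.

Hunk 1: at line 1 remove [lct,ritx,nnrw] add [msu,ibn] -> 13 lines: nka msu ibn fxh jam ucyq omzgc zyj oqr kwwjn prd hffw dimwk
Hunk 2: at line 5 remove [omzgc,zyj] add [zcn] -> 12 lines: nka msu ibn fxh jam ucyq zcn oqr kwwjn prd hffw dimwk
Hunk 3: at line 5 remove [ucyq,zcn] add [xrz,vln,eulse] -> 13 lines: nka msu ibn fxh jam xrz vln eulse oqr kwwjn prd hffw dimwk
Hunk 4: at line 11 remove [hffw] add [qant,owa] -> 14 lines: nka msu ibn fxh jam xrz vln eulse oqr kwwjn prd qant owa dimwk
Hunk 5: at line 1 remove [ibn] add [grdy,ltxdb,isxt] -> 16 lines: nka msu grdy ltxdb isxt fxh jam xrz vln eulse oqr kwwjn prd qant owa dimwk
Hunk 6: at line 6 remove [jam,xrz,vln] add [uyaug] -> 14 lines: nka msu grdy ltxdb isxt fxh uyaug eulse oqr kwwjn prd qant owa dimwk
Hunk 7: at line 3 remove [ltxdb,isxt,fxh] add [zcd] -> 12 lines: nka msu grdy zcd uyaug eulse oqr kwwjn prd qant owa dimwk

Answer: nka
msu
grdy
zcd
uyaug
eulse
oqr
kwwjn
prd
qant
owa
dimwk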